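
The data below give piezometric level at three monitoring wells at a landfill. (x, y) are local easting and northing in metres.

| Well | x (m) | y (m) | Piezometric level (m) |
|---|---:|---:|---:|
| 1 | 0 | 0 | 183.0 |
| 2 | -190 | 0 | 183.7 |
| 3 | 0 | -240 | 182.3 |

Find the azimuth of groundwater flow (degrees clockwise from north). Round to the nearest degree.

∂h/∂x = (183.7 − 183.0) / (-190 − 0) = -0.003684
∂h/∂y = (182.3 − 183.0) / (-240 − 0) = +0.002917
Flow direction (−∇h) has components (+0.003684 E, -0.002917 N).
Azimuth = atan2(E, N) = atan2(+0.003684, -0.002917) = 128.4° ≈ 128°.

128°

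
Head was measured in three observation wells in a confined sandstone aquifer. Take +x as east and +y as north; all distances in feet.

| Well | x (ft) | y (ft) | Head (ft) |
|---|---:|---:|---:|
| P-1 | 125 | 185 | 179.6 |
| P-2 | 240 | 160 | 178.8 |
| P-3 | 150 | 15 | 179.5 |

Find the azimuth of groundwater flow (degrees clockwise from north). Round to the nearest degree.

086°

With h = a·x + b·y + c and P-1 as origin, the differences give:
  115·a + (-25)·b = -0.8
  25·a + (-170)·b = -0.1
Eliminate b (×(-170) and ×(-25), subtract): -18925·a = 133.50 → a = ∂h/∂x = -0.007054
Back-substitute: b = ∂h/∂y = -0.0004491.
Flow direction (−∇h) has components (+0.007054 E, +0.0004491 N).
Azimuth = atan2(E, N) = atan2(+0.007054, +0.0004491) = 86.4° ≈ 086°.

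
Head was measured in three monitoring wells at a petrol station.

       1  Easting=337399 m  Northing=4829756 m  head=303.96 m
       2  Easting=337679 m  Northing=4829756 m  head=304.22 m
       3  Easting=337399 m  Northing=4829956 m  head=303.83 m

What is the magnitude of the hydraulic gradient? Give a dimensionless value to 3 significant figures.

0.00113

∂h/∂x = (304.22 − 303.96) / (337679 − 337399) = +0.0009286
∂h/∂y = (303.83 − 303.96) / (4829956 − 4829756) = -0.0006500
|∇h| = √(0.0009286² + -0.0006500²) = 0.001133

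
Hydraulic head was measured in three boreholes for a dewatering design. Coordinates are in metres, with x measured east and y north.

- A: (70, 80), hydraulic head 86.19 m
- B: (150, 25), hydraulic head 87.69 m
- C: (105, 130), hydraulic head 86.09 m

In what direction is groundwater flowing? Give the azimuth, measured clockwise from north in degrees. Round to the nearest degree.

311°

Differences from A: to B (Δx, Δy, Δh) = (80, -55, +1.50); to C = (35, 50, -0.10).
Determinant of the coordinate differences = 80·50 − 35·(-55) = 5925.
∂h/∂x = [(+1.50)·50 − (-0.10)·(-55)] / 5925 = +0.01173
∂h/∂y = [80·(-0.10) − 35·(+1.50)] / 5925 = -0.01021
Flow direction (−∇h) has components (-0.01173 E, +0.01021 N).
Azimuth = atan2(E, N) = atan2(-0.01173, +0.01021) = 311.0° ≈ 311°.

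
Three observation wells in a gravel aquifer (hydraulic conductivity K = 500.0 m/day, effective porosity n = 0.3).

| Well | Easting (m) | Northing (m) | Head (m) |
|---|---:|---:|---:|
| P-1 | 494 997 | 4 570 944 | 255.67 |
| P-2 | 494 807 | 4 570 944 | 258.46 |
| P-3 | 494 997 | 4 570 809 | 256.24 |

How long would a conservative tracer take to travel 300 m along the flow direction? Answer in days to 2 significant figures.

∂h/∂x = (258.46 − 255.67) / (494807 − 494997) = -0.01468
∂h/∂y = (256.24 − 255.67) / (4570809 − 4570944) = -0.004222
|∇h| = √(-0.01468² + -0.004222²) = 0.01528
Seepage velocity v = K·i/n = 500.0 × 0.01528 / 0.3 = 25.47 m/day.
t = 300 / 25.47 = 11.78 days.

12 days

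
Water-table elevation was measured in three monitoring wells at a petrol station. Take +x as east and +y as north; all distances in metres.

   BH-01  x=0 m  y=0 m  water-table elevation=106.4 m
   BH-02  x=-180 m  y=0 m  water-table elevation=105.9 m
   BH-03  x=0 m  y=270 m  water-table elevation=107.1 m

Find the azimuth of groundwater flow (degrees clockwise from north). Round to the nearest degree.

227°

∂h/∂x = (105.9 − 106.4) / (-180 − 0) = +0.002778
∂h/∂y = (107.1 − 106.4) / (270 − 0) = +0.002593
Flow direction (−∇h) has components (-0.002778 E, -0.002593 N).
Azimuth = atan2(E, N) = atan2(-0.002778, -0.002593) = 227.0° ≈ 227°.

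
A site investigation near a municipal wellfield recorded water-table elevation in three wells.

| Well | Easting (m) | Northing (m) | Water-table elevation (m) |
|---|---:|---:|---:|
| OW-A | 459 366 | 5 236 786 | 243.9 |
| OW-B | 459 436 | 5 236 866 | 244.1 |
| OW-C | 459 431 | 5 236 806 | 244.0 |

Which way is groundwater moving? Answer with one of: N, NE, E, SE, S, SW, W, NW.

SW

Three-point gradient (reference OW-A): Δ to OW-B = (70, 80, +0.2), Δ to OW-C = (65, 20, +0.1).
∂h/∂x = +0.001053, ∂h/∂y = +0.001579 (det = -3800).
Flow = −∇h = (-0.001053 east, -0.001579 north), which points southwest.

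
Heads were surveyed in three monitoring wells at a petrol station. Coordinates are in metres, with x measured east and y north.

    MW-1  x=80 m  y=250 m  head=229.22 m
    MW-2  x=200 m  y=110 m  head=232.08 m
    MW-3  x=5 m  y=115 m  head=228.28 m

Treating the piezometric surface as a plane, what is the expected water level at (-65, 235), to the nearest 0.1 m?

With h = a·x + b·y + c and MW-1 as origin, the differences give:
  120·a + (-140)·b = +2.86
  (-75)·a + (-135)·b = -0.94
Eliminate b (×(-135) and ×(-140), subtract): -26700·a = -517.700 → a = ∂h/∂x = +0.01939
Back-substitute: b = ∂h/∂y = -0.003809.
h(-65, 235) = 229.22 + (+0.01939)·(-145) + (-0.003809)·(-15) = 229.22 -2.811 +0.057 = 226.466 m.

226.5 m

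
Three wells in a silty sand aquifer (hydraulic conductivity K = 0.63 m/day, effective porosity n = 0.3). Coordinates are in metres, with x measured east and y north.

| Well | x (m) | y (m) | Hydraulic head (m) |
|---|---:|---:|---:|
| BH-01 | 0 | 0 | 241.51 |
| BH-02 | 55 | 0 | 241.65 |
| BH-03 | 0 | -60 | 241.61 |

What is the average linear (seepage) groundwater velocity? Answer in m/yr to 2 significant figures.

2.3 m/yr

∂h/∂x = (241.65 − 241.51) / (55 − 0) = +0.002545
∂h/∂y = (241.61 − 241.51) / (-60 − 0) = -0.001667
|∇h| = √(0.002545² + -0.001667²) = 0.003042
Seepage velocity v = K·i/n = 0.63 × 0.003042 / 0.3 = 0.006388 m/day = 2.333 m/yr.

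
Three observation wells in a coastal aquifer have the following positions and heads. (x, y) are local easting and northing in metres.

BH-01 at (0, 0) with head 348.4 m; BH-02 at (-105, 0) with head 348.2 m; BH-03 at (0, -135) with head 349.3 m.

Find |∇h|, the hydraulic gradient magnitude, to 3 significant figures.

0.00693

∂h/∂x = (348.2 − 348.4) / (-105 − 0) = +0.001905
∂h/∂y = (349.3 − 348.4) / (-135 − 0) = -0.006667
|∇h| = √(0.001905² + -0.006667²) = 0.006934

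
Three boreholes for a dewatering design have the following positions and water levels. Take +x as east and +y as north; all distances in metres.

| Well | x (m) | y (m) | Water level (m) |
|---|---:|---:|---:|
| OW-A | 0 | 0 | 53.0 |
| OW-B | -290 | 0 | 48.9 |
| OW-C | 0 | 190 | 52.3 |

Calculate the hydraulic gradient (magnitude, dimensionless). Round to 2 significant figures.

∂h/∂x = (48.9 − 53.0) / (-290 − 0) = +0.01414
∂h/∂y = (52.3 − 53.0) / (190 − 0) = -0.003684
|∇h| = √(0.01414² + -0.003684²) = 0.01461

0.015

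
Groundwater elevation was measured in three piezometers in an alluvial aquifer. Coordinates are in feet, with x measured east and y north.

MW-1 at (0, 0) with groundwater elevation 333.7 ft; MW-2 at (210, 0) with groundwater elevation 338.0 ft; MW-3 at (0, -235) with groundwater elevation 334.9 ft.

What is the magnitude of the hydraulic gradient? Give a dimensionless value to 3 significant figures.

∂h/∂x = (338.0 − 333.7) / (210 − 0) = +0.02048
∂h/∂y = (334.9 − 333.7) / (-235 − 0) = -0.005106
|∇h| = √(0.02048² + -0.005106²) = 0.02111

0.0211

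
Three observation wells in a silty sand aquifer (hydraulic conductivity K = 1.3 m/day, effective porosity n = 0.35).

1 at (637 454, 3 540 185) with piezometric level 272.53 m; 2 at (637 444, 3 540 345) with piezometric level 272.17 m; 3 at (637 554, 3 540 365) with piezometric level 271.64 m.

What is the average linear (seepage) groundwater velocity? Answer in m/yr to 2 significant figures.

Differences from 1: to 2 (Δx, Δy, Δh) = (-10, 160, -0.36); to 3 = (100, 180, -0.89).
Solve a·Δx + b·Δy = Δh: det = (-10)·180 − 100·160 = -17800.
∂h/∂x = [(-0.36)·180 − (-0.89)·160] / -17800 = -0.004360
∂h/∂y = [(-10)·(-0.89) − 100·(-0.36)] / -17800 = -0.002522
|∇h| = √(-0.004360² + -0.002522²) = 0.005037
Seepage velocity v = K·i/n = 1.3 × 0.005037 / 0.35 = 0.01871 m/day = 6.834 m/yr.

6.8 m/yr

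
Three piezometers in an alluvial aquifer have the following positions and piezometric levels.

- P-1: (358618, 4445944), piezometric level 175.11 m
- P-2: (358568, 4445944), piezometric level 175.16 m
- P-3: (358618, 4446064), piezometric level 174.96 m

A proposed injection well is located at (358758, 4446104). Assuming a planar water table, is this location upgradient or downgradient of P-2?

downgradient

∂h/∂x = (175.16 − 175.11) / (358568 − 358618) = -0.0010000
∂h/∂y = (174.96 − 175.11) / (4446064 − 4445944) = -0.001250
Head at (358758, 4446104) = 175.11 + (-0.0010000)·(140) + (-0.001250)·(160) = 174.77 m.
That is lower than the 175.16 m at P-2, so the point is downgradient.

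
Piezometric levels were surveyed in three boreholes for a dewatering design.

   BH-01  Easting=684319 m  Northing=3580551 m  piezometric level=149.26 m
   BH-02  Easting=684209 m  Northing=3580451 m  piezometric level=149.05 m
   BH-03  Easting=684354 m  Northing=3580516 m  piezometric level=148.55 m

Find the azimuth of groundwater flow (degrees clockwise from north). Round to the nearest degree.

143°

Taking BH-01 as reference: BH-02−BH-01 = (-110, -100, -0.21); BH-03−BH-01 = (35, -35, -0.71).
Solve a·Δx + b·Δy = Δh: det = (-110)·(-35) − 35·(-100) = 7350.
∂h/∂x = [(-0.21)·(-35) − (-0.71)·(-100)] / 7350 = -0.008660
∂h/∂y = [(-110)·(-0.71) − 35·(-0.21)] / 7350 = +0.01163
Flow direction (−∇h) has components (+0.008660 E, -0.01163 N).
Azimuth = atan2(E, N) = atan2(+0.008660, -0.01163) = 143.3° ≈ 143°.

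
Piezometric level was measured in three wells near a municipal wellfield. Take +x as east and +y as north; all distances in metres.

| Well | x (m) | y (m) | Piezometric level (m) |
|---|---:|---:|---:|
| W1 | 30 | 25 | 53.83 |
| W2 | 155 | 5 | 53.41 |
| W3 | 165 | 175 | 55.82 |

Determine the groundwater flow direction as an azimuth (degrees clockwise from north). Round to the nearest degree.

Taking W1 as reference: W2−W1 = (125, -20, -0.42); W3−W1 = (135, 150, +1.99).
Determinant of the coordinate differences = 125·150 − 135·(-20) = 21450.
∂h/∂x = [(-0.42)·150 − (+1.99)·(-20)] / 21450 = -0.001082
∂h/∂y = [125·(+1.99) − 135·(-0.42)] / 21450 = +0.01424
Flow direction (−∇h) has components (+0.001082 E, -0.01424 N).
Azimuth = atan2(E, N) = atan2(+0.001082, -0.01424) = 175.7° ≈ 176°.

176°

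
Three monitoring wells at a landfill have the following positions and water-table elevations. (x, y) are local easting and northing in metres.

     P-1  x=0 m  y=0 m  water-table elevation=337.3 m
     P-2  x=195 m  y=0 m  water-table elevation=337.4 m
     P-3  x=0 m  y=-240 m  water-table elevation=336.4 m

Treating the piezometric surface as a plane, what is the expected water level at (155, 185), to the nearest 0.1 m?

338.1 m

∂h/∂x = (337.4 − 337.3) / (195 − 0) = +0.0005128
∂h/∂y = (336.4 − 337.3) / (-240 − 0) = +0.003750
h(155, 185) = 337.3 + (+0.0005128)·(155) + (+0.003750)·(185) = 337.3 +0.079 +0.694 = 338.073 m.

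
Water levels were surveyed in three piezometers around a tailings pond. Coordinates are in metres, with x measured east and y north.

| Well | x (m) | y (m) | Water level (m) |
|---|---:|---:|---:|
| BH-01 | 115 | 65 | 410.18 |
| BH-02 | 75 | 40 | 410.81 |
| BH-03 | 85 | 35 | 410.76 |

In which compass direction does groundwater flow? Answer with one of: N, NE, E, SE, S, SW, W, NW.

Taking BH-01 as reference: BH-02−BH-01 = (-40, -25, +0.63); BH-03−BH-01 = (-30, -30, +0.58).
Determinant of the coordinate differences = (-40)·(-30) − (-30)·(-25) = 450.
∂h/∂x = [(+0.63)·(-30) − (+0.58)·(-25)] / 450 = -0.009778
∂h/∂y = [(-40)·(+0.58) − (-30)·(+0.63)] / 450 = -0.009556
Flow = −∇h = (+0.009778 east, +0.009556 north), which points northeast.

NE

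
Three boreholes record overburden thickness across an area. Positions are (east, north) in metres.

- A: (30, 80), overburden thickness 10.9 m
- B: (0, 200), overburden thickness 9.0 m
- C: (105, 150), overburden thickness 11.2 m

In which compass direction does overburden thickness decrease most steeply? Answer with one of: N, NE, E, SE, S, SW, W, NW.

NW

With d = a·x + b·y + c and A as origin, the differences give:
  (-30)·a + 120·b = -1.9
  75·a + 70·b = +0.3
Eliminate b (×70 and ×120, subtract): -11100·a = -169.00 → a = ∂d/∂x = +0.01523
Back-substitute: b = ∂d/∂y = -0.01203.
Steepest decrease is along −∇f = (-0.01523 E, +0.01203 N) → northwest.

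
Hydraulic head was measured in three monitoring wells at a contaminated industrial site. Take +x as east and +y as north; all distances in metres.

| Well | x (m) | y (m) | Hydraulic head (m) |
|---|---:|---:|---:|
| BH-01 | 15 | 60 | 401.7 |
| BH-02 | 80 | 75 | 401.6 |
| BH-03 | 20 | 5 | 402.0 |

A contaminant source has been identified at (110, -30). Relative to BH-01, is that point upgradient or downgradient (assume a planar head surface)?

Taking BH-01 as reference: BH-02−BH-01 = (65, 15, -0.1); BH-03−BH-01 = (5, -55, +0.3).
Determinant of the coordinate differences = 65·(-55) − 5·15 = -3650.
∂h/∂x = [(-0.1)·(-55) − (+0.3)·15] / -3650 = -0.0002740
∂h/∂y = [65·(+0.3) − 5·(-0.1)] / -3650 = -0.005479
Head at (110, -30) = 401.7 + (-0.0002740)·(95) + (-0.005479)·(-90) = 402.17 m.
That is higher than the 401.7 m at BH-01, so the point is upgradient.

upgradient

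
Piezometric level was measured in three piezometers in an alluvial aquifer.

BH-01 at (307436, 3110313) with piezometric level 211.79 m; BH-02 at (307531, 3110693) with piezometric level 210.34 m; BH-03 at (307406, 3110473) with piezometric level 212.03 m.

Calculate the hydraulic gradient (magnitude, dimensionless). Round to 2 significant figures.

Differences from BH-01: to BH-02 (Δx, Δy, Δh) = (95, 380, -1.45); to BH-03 = (-30, 160, +0.24).
Determinant of the coordinate differences = 95·160 − (-30)·380 = 26600.
∂h/∂x = [(-1.45)·160 − (+0.24)·380] / 26600 = -0.01215
∂h/∂y = [95·(+0.24) − (-30)·(-1.45)] / 26600 = -0.0007782
|∇h| = √(-0.01215² + -0.0007782²) = 0.01217

0.012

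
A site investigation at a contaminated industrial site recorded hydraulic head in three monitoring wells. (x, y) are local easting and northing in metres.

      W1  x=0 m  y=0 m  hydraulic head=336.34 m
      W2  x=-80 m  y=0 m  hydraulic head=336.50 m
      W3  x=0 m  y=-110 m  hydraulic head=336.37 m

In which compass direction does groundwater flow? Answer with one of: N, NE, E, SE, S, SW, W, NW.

E

∂h/∂x = (336.50 − 336.34) / (-80 − 0) = -0.002000
∂h/∂y = (336.37 − 336.34) / (-110 − 0) = -0.0002727
Flow = −∇h = (+0.002000 east, +0.0002727 north), which points east.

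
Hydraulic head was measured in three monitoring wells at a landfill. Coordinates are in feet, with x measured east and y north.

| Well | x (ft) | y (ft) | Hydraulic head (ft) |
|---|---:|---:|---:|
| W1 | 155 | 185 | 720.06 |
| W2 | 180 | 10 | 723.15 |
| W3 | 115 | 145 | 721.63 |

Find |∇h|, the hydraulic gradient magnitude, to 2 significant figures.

0.028

Taking W1 as reference: W2−W1 = (25, -175, +3.09); W3−W1 = (-40, -40, +1.57).
Solve a·Δx + b·Δy = Δh: det = 25·(-40) − (-40)·(-175) = -8000.
∂h/∂x = [(+3.09)·(-40) − (+1.57)·(-175)] / -8000 = -0.01889
∂h/∂y = [25·(+1.57) − (-40)·(+3.09)] / -8000 = -0.02036
|∇h| = √(-0.01889² + -0.02036²) = 0.02777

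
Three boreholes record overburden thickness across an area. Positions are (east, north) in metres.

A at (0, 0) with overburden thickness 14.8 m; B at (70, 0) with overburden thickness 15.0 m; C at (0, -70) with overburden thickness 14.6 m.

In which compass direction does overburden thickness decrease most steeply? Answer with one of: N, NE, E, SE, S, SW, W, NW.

∂d/∂x = (15.0 − 14.8) / (70 − 0) = +0.002857
∂d/∂y = (14.6 − 14.8) / (-70 − 0) = +0.002857
Steepest decrease is along −∇f = (-0.002857 E, -0.002857 N) → southwest.

SW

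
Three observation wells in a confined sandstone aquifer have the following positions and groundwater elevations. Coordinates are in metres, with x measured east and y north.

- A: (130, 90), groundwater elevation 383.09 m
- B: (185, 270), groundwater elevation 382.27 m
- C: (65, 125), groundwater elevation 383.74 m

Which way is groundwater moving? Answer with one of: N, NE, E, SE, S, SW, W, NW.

E

With h = a·x + b·y + c and A as origin, the differences give:
  55·a + 180·b = -0.82
  (-65)·a + 35·b = +0.65
Eliminate b (×35 and ×180, subtract): 13625·a = -145.700 → a = ∂h/∂x = -0.01069
Back-substitute: b = ∂h/∂y = -0.001288.
Flow = −∇h = (+0.01069 east, +0.001288 north), which points east.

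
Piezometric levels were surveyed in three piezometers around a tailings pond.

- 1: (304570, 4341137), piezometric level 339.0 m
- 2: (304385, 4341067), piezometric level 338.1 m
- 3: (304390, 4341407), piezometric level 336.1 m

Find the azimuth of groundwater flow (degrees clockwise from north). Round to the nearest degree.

Taking 1 as reference: 2−1 = (-185, -70, -0.9); 3−1 = (-180, 270, -2.9).
Solve a·Δx + b·Δy = Δh: det = (-185)·270 − (-180)·(-70) = -62550.
∂h/∂x = [(-0.9)·270 − (-2.9)·(-70)] / -62550 = +0.007130
∂h/∂y = [(-185)·(-2.9) − (-180)·(-0.9)] / -62550 = -0.005987
Flow direction (−∇h) has components (-0.007130 E, +0.005987 N).
Azimuth = atan2(E, N) = atan2(-0.007130, +0.005987) = 310.0° ≈ 310°.

310°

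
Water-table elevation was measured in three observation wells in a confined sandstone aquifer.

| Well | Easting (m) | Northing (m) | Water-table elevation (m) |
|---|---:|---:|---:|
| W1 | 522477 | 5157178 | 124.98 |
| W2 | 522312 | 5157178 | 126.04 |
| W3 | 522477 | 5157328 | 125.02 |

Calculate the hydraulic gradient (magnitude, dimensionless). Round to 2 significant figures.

0.0064

∂h/∂x = (126.04 − 124.98) / (522312 − 522477) = -0.006424
∂h/∂y = (125.02 − 124.98) / (5157328 − 5157178) = +0.0002667
|∇h| = √(-0.006424² + 0.0002667²) = 0.00643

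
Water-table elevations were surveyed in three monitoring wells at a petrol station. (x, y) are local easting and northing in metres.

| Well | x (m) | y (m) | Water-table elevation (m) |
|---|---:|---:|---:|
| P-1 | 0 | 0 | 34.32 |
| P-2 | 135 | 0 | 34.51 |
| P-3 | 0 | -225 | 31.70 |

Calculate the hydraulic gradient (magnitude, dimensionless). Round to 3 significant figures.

0.0117

∂h/∂x = (34.51 − 34.32) / (135 − 0) = +0.001407
∂h/∂y = (31.70 − 34.32) / (-225 − 0) = +0.01164
|∇h| = √(0.001407² + 0.01164²) = 0.01172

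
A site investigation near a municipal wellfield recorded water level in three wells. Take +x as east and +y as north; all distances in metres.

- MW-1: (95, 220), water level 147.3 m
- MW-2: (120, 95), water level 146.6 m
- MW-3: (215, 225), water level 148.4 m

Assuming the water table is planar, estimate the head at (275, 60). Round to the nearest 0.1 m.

147.7 m

With h = a·x + b·y + c and MW-1 as origin, the differences give:
  25·a + (-125)·b = -0.7
  120·a + 5·b = +1.1
Eliminate b (×5 and ×(-125), subtract): 15125·a = 134.00 → a = ∂h/∂x = +0.008860
Back-substitute: b = ∂h/∂y = +0.007372.
h(275, 60) = 147.3 + (+0.008860)·(180) + (+0.007372)·(-160) = 147.3 +1.595 -1.180 = 147.715 m.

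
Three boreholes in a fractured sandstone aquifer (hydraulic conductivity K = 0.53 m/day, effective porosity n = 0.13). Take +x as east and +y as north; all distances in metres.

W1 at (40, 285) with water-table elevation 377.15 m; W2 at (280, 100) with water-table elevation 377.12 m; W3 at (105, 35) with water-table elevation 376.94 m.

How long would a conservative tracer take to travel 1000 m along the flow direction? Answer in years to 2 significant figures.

560 years

Taking W1 as reference: W2−W1 = (240, -185, -0.03); W3−W1 = (65, -250, -0.21).
Solve a·Δx + b·Δy = Δh: det = 240·(-250) − 65·(-185) = -47975.
∂h/∂x = [(-0.03)·(-250) − (-0.21)·(-185)] / -47975 = +0.0006535
∂h/∂y = [240·(-0.21) − 65·(-0.03)] / -47975 = +0.001010
|∇h| = √(0.0006535² + 0.001010²) = 0.001203
Seepage velocity v = K·i/n = 0.53 × 0.001203 / 0.13 = 0.004905 m/day.
t = 1000 / 0.004905 = 2.039e+05 days = 558 years.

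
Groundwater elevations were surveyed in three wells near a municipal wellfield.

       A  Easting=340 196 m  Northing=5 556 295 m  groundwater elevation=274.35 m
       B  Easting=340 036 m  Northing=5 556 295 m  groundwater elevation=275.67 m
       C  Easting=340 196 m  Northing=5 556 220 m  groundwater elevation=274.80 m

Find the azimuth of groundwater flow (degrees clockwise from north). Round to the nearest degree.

∂h/∂x = (275.67 − 274.35) / (340036 − 340196) = -0.008250
∂h/∂y = (274.80 − 274.35) / (5556220 − 5556295) = -0.006000
Flow direction (−∇h) has components (+0.008250 E, +0.006000 N).
Azimuth = atan2(E, N) = atan2(+0.008250, +0.006000) = 54.0° ≈ 054°.

054°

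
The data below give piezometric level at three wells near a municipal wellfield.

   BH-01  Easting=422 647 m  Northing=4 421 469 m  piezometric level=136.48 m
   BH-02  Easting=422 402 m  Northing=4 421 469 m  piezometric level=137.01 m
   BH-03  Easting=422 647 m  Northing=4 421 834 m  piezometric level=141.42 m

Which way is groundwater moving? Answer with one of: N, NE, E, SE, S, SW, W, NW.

S

∂h/∂x = (137.01 − 136.48) / (422402 − 422647) = -0.002163
∂h/∂y = (141.42 − 136.48) / (4421834 − 4421469) = +0.01353
Flow = −∇h = (+0.002163 east, -0.01353 north), which points south.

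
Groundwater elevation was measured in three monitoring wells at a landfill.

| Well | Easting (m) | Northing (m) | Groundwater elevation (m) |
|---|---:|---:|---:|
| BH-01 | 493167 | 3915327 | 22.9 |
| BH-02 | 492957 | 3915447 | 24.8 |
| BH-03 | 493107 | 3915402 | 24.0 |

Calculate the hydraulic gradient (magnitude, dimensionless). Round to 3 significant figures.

Differences from BH-01: to BH-02 (Δx, Δy, Δh) = (-210, 120, +1.9); to BH-03 = (-60, 75, +1.1).
Solve a·Δx + b·Δy = Δh: det = (-210)·75 − (-60)·120 = -8550.
∂h/∂x = [(+1.9)·75 − (+1.1)·120] / -8550 = -0.001228
∂h/∂y = [(-210)·(+1.1) − (-60)·(+1.9)] / -8550 = +0.01368
|∇h| = √(-0.001228² + 0.01368²) = 0.01374

0.0137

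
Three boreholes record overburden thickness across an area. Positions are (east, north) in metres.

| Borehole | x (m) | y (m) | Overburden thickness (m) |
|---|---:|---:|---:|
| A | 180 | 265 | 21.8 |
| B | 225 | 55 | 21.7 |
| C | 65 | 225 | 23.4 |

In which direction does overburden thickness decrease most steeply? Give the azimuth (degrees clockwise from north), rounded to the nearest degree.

Differences from A: to B (Δx, Δy, Δh) = (45, -210, -0.1); to C = (-115, -40, +1.6).
Solve a·Δx + b·Δy = Δd: det = 45·(-40) − (-115)·(-210) = -25950.
∂d/∂x = [(-0.1)·(-40) − (+1.6)·(-210)] / -25950 = -0.01310
∂d/∂y = [45·(+1.6) − (-115)·(-0.1)] / -25950 = -0.002331
Steepest decrease is along −∇f: components (+0.01310 E, +0.002331 N).
Azimuth = atan2(+0.01310, +0.002331) = 79.9° ≈ 080°.

080°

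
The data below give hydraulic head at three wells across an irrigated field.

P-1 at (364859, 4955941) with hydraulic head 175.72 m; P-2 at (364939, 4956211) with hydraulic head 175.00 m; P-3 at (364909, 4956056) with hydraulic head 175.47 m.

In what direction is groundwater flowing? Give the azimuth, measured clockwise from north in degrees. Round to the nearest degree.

316°

With h = a·x + b·y + c and P-1 as origin, the differences give:
  80·a + 270·b = -0.72
  50·a + 115·b = -0.25
Eliminate b (×115 and ×270, subtract): -4300·a = -15.300 → a = ∂h/∂x = +0.003558
Back-substitute: b = ∂h/∂y = -0.003721.
Flow direction (−∇h) has components (-0.003558 E, +0.003721 N).
Azimuth = atan2(E, N) = atan2(-0.003558, +0.003721) = 316.3° ≈ 316°.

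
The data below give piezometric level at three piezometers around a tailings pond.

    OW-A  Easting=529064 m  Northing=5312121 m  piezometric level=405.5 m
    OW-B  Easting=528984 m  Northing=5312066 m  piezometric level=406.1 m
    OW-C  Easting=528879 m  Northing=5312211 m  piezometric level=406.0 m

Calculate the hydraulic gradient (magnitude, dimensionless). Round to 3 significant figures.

0.00622

Taking OW-A as reference: OW-B−OW-A = (-80, -55, +0.6); OW-C−OW-A = (-185, 90, +0.5).
Determinant of the coordinate differences = (-80)·90 − (-185)·(-55) = -17375.
∂h/∂x = [(+0.6)·90 − (+0.5)·(-55)] / -17375 = -0.004691
∂h/∂y = [(-80)·(+0.5) − (-185)·(+0.6)] / -17375 = -0.004086
|∇h| = √(-0.004691² + -0.004086²) = 0.006221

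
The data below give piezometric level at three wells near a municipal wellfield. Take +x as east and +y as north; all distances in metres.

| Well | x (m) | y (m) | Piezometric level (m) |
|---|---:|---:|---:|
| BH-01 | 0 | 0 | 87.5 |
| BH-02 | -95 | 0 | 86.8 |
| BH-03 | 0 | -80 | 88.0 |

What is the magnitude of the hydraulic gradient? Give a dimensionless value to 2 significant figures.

0.0097

∂h/∂x = (86.8 − 87.5) / (-95 − 0) = +0.007368
∂h/∂y = (88.0 − 87.5) / (-80 − 0) = -0.006250
|∇h| = √(0.007368² + -0.006250²) = 0.009662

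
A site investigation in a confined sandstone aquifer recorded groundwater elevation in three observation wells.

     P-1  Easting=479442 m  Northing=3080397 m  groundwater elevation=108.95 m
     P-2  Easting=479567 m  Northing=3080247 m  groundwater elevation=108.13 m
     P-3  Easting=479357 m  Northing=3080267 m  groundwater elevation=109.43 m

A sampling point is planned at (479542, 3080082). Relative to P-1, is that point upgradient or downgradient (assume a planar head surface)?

With h = a·x + b·y + c and P-1 as origin, the differences give:
  125·a + (-150)·b = -0.82
  (-85)·a + (-130)·b = +0.48
Eliminate b (×(-130) and ×(-150), subtract): -29000·a = 178.600 → a = ∂h/∂x = -0.006159
Back-substitute: b = ∂h/∂y = +0.0003345.
Head at (479542, 3080082) = 108.95 + (-0.006159)·(100) + (+0.0003345)·(-315) = 108.23 m.
That is lower than the 108.95 m at P-1, so the point is downgradient.

downgradient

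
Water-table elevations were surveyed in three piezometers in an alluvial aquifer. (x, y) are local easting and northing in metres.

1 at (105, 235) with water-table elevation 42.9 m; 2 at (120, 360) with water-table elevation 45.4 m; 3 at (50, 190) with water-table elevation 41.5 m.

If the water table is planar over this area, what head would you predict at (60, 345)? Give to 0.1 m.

44.5 m

Taking 1 as reference: 2−1 = (15, 125, +2.5); 3−1 = (-55, -45, -1.4).
Determinant of the coordinate differences = 15·(-45) − (-55)·125 = 6200.
∂h/∂x = [(+2.5)·(-45) − (-1.4)·125] / 6200 = +0.01008
∂h/∂y = [15·(-1.4) − (-55)·(+2.5)] / 6200 = +0.01879
h(60, 345) = 42.9 + (+0.01008)·(-45) + (+0.01879)·(110) = 42.9 -0.454 +2.067 = 44.513 m.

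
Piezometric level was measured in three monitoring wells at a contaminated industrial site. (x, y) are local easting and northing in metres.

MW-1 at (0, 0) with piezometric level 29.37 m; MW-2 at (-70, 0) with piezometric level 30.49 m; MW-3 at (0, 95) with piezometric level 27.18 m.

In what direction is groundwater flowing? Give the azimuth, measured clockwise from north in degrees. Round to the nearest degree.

035°

∂h/∂x = (30.49 − 29.37) / (-70 − 0) = -0.01600
∂h/∂y = (27.18 − 29.37) / (95 − 0) = -0.02305
Flow direction (−∇h) has components (+0.01600 E, +0.02305 N).
Azimuth = atan2(E, N) = atan2(+0.01600, +0.02305) = 34.8° ≈ 035°.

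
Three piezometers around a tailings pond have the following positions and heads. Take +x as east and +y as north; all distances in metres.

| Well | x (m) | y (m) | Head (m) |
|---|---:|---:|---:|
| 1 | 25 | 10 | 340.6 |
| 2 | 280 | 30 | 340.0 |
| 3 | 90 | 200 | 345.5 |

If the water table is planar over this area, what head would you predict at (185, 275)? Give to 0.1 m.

Differences from 1: to 2 (Δx, Δy, Δh) = (255, 20, -0.6); to 3 = (65, 190, +4.9).
Solve a·Δx + b·Δy = Δh: det = 255·190 − 65·20 = 47150.
∂h/∂x = [(-0.6)·190 − (+4.9)·20] / 47150 = -0.004496
∂h/∂y = [255·(+4.9) − 65·(-0.6)] / 47150 = +0.02733
h(185, 275) = 340.6 + (-0.004496)·(160) + (+0.02733)·(265) = 340.6 -0.719 +7.242 = 347.122 m.

347.1 m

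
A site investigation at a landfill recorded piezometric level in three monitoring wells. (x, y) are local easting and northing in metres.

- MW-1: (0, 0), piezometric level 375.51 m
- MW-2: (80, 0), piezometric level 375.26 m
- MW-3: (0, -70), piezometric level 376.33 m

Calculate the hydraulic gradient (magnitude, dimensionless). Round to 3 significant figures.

∂h/∂x = (375.26 − 375.51) / (80 − 0) = -0.003125
∂h/∂y = (376.33 − 375.51) / (-70 − 0) = -0.01171
|∇h| = √(-0.003125² + -0.01171²) = 0.01212

0.0121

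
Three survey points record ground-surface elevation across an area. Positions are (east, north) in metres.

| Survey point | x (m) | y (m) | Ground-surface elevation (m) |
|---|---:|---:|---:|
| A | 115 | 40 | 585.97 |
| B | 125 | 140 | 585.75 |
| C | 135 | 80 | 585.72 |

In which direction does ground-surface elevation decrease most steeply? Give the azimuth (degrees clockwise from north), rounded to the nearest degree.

With z = a·x + b·y + c and A as origin, the differences give:
  10·a + 100·b = -0.22
  20·a + 40·b = -0.25
Eliminate b (×40 and ×100, subtract): -1600·a = 16.200 → a = ∂z/∂x = -0.01012
Back-substitute: b = ∂z/∂y = -0.001188.
Steepest decrease is along −∇f: components (+0.01012 E, +0.001188 N).
Azimuth = atan2(+0.01012, +0.001188) = 83.3° ≈ 083°.

083°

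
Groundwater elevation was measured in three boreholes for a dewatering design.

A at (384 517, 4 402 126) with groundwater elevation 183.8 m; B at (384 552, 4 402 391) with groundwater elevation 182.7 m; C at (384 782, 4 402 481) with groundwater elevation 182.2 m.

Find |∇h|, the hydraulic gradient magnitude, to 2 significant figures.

With h = a·x + b·y + c and A as origin, the differences give:
  35·a + 265·b = -1.1
  265·a + 355·b = -1.6
Eliminate b (×355 and ×265, subtract): -57800·a = 33.50 → a = ∂h/∂x = -0.0005796
Back-substitute: b = ∂h/∂y = -0.004074.
|∇h| = √(-0.0005796² + -0.004074²) = 0.004115

0.0041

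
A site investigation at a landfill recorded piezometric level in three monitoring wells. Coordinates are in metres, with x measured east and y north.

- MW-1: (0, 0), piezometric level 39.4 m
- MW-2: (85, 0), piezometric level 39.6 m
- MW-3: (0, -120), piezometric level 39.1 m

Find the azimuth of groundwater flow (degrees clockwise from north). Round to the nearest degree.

∂h/∂x = (39.6 − 39.4) / (85 − 0) = +0.002353
∂h/∂y = (39.1 − 39.4) / (-120 − 0) = +0.002500
Flow direction (−∇h) has components (-0.002353 E, -0.002500 N).
Azimuth = atan2(E, N) = atan2(-0.002353, -0.002500) = 223.3° ≈ 223°.

223°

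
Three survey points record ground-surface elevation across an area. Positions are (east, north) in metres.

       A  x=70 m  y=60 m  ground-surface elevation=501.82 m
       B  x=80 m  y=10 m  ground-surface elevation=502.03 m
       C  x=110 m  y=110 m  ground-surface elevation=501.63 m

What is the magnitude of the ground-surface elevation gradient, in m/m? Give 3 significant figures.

0.00414 m/m

Taking A as reference: B−A = (10, -50, +0.21); C−A = (40, 50, -0.19).
Solve a·Δx + b·Δy = Δz: det = 10·50 − 40·(-50) = 2500.
∂z/∂x = [(+0.21)·50 − (-0.19)·(-50)] / 2500 = +0.0004000
∂z/∂y = [10·(-0.19) − 40·(+0.21)] / 2500 = -0.004120
|∇f| = √(0.0004000² + -0.004120²) = 0.004139 m/m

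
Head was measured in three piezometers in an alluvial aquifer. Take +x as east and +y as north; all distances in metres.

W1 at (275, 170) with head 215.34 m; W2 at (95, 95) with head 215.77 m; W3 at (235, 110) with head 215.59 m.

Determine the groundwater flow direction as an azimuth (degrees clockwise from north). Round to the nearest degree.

Differences from W1: to W2 (Δx, Δy, Δh) = (-180, -75, +0.43); to W3 = (-40, -60, +0.25).
Solve a·Δx + b·Δy = Δh: det = (-180)·(-60) − (-40)·(-75) = 7800.
∂h/∂x = [(+0.43)·(-60) − (+0.25)·(-75)] / 7800 = -0.0009038
∂h/∂y = [(-180)·(+0.25) − (-40)·(+0.43)] / 7800 = -0.003564
Flow direction (−∇h) has components (+0.0009038 E, +0.003564 N).
Azimuth = atan2(E, N) = atan2(+0.0009038, +0.003564) = 14.2° ≈ 014°.

014°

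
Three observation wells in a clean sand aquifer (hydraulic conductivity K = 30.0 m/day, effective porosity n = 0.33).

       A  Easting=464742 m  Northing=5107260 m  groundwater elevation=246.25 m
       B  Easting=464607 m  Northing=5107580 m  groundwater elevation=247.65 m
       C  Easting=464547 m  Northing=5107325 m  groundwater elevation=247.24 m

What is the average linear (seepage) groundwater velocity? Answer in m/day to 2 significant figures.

0.45 m/day

Differences from A: to B (Δx, Δy, Δh) = (-135, 320, +1.40); to C = (-195, 65, +0.99).
Solve a·Δx + b·Δy = Δh: det = (-135)·65 − (-195)·320 = 53625.
∂h/∂x = [(+1.40)·65 − (+0.99)·320] / 53625 = -0.004211
∂h/∂y = [(-135)·(+0.99) − (-195)·(+1.40)] / 53625 = +0.002599
|∇h| = √(-0.004211² + 0.002599²) = 0.004948
Seepage velocity v = K·i/n = 30.0 × 0.004948 / 0.33 = 0.4498 m/day.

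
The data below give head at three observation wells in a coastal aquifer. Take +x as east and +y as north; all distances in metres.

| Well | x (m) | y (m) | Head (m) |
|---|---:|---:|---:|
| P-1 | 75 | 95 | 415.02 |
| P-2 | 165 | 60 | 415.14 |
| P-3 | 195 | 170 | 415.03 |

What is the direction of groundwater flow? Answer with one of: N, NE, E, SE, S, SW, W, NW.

NW

Differences from P-1: to P-2 (Δx, Δy, Δh) = (90, -35, +0.12); to P-3 = (120, 75, +0.01).
Determinant of the coordinate differences = 90·75 − 120·(-35) = 10950.
∂h/∂x = [(+0.12)·75 − (+0.01)·(-35)] / 10950 = +0.0008539
∂h/∂y = [90·(+0.01) − 120·(+0.12)] / 10950 = -0.001233
Flow = −∇h = (-0.0008539 east, +0.001233 north), which points northwest.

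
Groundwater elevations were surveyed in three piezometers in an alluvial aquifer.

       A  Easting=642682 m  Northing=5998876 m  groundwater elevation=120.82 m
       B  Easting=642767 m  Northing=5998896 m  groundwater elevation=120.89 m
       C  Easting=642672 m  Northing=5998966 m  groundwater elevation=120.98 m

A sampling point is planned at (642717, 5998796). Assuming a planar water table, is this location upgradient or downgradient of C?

downgradient

Differences from A: to B (Δx, Δy, Δh) = (85, 20, +0.07); to C = (-10, 90, +0.16).
Solve a·Δx + b·Δy = Δh: det = 85·90 − (-10)·20 = 7850.
∂h/∂x = [(+0.07)·90 − (+0.16)·20] / 7850 = +0.0003949
∂h/∂y = [85·(+0.16) − (-10)·(+0.07)] / 7850 = +0.001822
Head at (642717, 5998796) = 120.82 + (+0.0003949)·(35) + (+0.001822)·(-80) = 120.69 m.
That is lower than the 120.98 m at C, so the point is downgradient.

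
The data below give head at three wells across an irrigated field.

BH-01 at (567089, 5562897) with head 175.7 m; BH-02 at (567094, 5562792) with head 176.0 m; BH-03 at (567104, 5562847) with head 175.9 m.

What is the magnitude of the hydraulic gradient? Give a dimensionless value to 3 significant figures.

Taking BH-01 as reference: BH-02−BH-01 = (5, -105, +0.3); BH-03−BH-01 = (15, -50, +0.2).
Solve a·Δx + b·Δy = Δh: det = 5·(-50) − 15·(-105) = 1325.
∂h/∂x = [(+0.3)·(-50) − (+0.2)·(-105)] / 1325 = +0.004528
∂h/∂y = [5·(+0.2) − 15·(+0.3)] / 1325 = -0.002642
|∇h| = √(0.004528² + -0.002642²) = 0.005242

0.00524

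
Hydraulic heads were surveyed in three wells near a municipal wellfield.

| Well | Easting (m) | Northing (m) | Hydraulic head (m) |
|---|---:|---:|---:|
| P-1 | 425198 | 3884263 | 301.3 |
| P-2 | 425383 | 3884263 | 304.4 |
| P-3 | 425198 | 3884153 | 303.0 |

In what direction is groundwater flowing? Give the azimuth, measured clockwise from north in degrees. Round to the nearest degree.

313°

∂h/∂x = (304.4 − 301.3) / (425383 − 425198) = +0.01676
∂h/∂y = (303.0 − 301.3) / (3884153 − 3884263) = -0.01545
Flow direction (−∇h) has components (-0.01676 E, +0.01545 N).
Azimuth = atan2(E, N) = atan2(-0.01676, +0.01545) = 312.7° ≈ 313°.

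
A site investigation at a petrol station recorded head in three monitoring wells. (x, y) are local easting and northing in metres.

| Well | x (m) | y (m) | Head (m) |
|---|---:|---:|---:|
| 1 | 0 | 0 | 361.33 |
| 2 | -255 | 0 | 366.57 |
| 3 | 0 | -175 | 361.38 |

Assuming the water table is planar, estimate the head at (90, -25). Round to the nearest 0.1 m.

359.5 m

∂h/∂x = (366.57 − 361.33) / (-255 − 0) = -0.02055
∂h/∂y = (361.38 − 361.33) / (-175 − 0) = -0.0002857
h(90, -25) = 361.33 + (-0.02055)·(90) + (-0.0002857)·(-25) = 361.33 -1.849 +0.007 = 359.488 m.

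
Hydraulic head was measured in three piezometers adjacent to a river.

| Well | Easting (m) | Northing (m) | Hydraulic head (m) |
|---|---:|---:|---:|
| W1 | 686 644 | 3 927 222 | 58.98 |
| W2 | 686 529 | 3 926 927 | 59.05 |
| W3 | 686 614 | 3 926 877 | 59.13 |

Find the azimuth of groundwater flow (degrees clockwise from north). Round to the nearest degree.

307°

Three-point gradient (reference W1): Δ to W2 = (-115, -295, +0.07), Δ to W3 = (-30, -345, +0.15).
∂h/∂x = +0.0006521, ∂h/∂y = -0.0004915 (det = 30825).
Flow direction (−∇h) has components (-0.0006521 E, +0.0004915 N).
Azimuth = atan2(E, N) = atan2(-0.0006521, +0.0004915) = 307.0° ≈ 307°.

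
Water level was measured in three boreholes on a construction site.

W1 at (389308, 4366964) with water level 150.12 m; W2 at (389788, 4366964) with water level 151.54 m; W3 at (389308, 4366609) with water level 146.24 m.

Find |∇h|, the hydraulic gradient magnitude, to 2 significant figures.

0.011

∂h/∂x = (151.54 − 150.12) / (389788 − 389308) = +0.002958
∂h/∂y = (146.24 − 150.12) / (4366609 − 4366964) = +0.01093
|∇h| = √(0.002958² + 0.01093²) = 0.01132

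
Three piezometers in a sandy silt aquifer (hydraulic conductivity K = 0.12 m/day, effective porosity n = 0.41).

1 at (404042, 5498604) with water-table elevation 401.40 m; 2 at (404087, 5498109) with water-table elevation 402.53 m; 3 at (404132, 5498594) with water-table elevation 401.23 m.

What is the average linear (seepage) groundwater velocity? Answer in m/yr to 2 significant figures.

Taking 1 as reference: 2−1 = (45, -495, +1.13); 3−1 = (90, -10, -0.17).
Determinant of the coordinate differences = 45·(-10) − 90·(-495) = 44100.
∂h/∂x = [(+1.13)·(-10) − (-0.17)·(-495)] / 44100 = -0.002164
∂h/∂y = [45·(-0.17) − 90·(+1.13)] / 44100 = -0.002480
|∇h| = √(-0.002164² + -0.002480²) = 0.003291
Seepage velocity v = K·i/n = 0.12 × 0.003291 / 0.41 = 0.0009632 m/day = 0.3518 m/yr.

0.35 m/yr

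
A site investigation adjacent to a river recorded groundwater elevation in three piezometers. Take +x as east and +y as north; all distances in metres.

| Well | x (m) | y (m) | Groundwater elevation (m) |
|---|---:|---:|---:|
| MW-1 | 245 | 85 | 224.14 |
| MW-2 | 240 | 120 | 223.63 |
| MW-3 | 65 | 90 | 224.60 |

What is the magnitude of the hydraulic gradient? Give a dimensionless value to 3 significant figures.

0.0153

Differences from MW-1: to MW-2 (Δx, Δy, Δh) = (-5, 35, -0.51); to MW-3 = (-180, 5, +0.46).
Determinant of the coordinate differences = (-5)·5 − (-180)·35 = 6275.
∂h/∂x = [(-0.51)·5 − (+0.46)·35] / 6275 = -0.002972
∂h/∂y = [(-5)·(+0.46) − (-180)·(-0.51)] / 6275 = -0.01500
|∇h| = √(-0.002972² + -0.01500²) = 0.01529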